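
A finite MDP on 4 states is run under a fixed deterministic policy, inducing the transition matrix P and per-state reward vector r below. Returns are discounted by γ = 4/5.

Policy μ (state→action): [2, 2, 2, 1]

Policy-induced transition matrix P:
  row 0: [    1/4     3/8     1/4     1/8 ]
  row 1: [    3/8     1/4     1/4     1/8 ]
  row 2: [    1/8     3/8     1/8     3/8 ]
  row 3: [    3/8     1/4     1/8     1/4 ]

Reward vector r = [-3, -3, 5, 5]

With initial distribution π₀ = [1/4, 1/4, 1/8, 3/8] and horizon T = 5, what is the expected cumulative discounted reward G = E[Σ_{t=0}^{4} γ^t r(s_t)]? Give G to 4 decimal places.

G = 1.4050

t=0: π = [0.2500, 0.2500, 0.1250, 0.3750], E[r] = 1.0000, γ^t·E[r] = 1.000000, running G = 1.000000
t=1: π = [0.3125, 0.2969, 0.1875, 0.2031], E[r] = 0.1250, γ^t·E[r] = 0.100000, running G = 1.100000
t=2: π = [0.2891, 0.3125, 0.2012, 0.1973], E[r] = 0.1875, γ^t·E[r] = 0.120000, running G = 1.220000
t=3: π = [0.2886, 0.3113, 0.2002, 0.2000], E[r] = 0.2012, γ^t·E[r] = 0.103000, running G = 1.323000
t=4: π = [0.2889, 0.3111, 0.2000, 0.2000], E[r] = 0.2002, γ^t·E[r] = 0.082000, running G = 1.405000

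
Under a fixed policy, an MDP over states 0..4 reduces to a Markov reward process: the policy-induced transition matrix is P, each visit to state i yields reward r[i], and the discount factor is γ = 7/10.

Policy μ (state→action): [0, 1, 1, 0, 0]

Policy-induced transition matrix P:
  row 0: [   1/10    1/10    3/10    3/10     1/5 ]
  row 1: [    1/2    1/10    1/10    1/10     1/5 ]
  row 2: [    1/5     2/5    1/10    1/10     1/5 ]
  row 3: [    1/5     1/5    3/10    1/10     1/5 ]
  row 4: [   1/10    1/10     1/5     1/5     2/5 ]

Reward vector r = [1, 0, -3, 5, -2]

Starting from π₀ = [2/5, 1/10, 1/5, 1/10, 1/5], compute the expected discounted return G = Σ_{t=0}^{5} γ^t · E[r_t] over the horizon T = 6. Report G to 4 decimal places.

t=0: π = [0.4000, 0.1000, 0.2000, 0.1000, 0.2000], E[r] = -0.1000, γ^t·E[r] = -0.100000, running G = -0.100000
t=1: π = [0.1700, 0.1700, 0.2200, 0.2000, 0.2400], E[r] = 0.0300, γ^t·E[r] = 0.021000, running G = -0.079000
t=2: π = [0.2100, 0.1860, 0.1980, 0.1580, 0.2480], E[r] = -0.0900, γ^t·E[r] = -0.044100, running G = -0.123100
t=3: π = [0.2100, 0.1752, 0.1984, 0.1668, 0.2496], E[r] = -0.0504, γ^t·E[r] = -0.017287, running G = -0.140387
t=4: π = [0.2066, 0.1762, 0.2003, 0.1670, 0.2499], E[r] = -0.0594, γ^t·E[r] = -0.014262, running G = -0.154649
t=5: π = [0.2072, 0.1768, 0.1997, 0.1663, 0.2500], E[r] = -0.0603, γ^t·E[r] = -0.010137, running G = -0.164786

G = -0.1648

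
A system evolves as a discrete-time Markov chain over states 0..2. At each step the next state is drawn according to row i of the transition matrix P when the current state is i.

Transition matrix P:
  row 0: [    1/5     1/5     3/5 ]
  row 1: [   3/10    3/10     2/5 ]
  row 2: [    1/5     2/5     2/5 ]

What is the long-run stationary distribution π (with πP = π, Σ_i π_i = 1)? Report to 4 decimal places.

Balance equations π_j = Σ_i π_i·P[i][j]:
  π_0 = 1/5·π_0 + 3/10·π_1 + 1/5·π_2
  π_1 = 1/5·π_0 + 3/10·π_1 + 2/5·π_2
  normalize: π_0 + π_1 + π_2 = 1
Solving the linear system gives exactly π = [13/56, 9/28, 25/56].

π = [0.2321, 0.3214, 0.4464]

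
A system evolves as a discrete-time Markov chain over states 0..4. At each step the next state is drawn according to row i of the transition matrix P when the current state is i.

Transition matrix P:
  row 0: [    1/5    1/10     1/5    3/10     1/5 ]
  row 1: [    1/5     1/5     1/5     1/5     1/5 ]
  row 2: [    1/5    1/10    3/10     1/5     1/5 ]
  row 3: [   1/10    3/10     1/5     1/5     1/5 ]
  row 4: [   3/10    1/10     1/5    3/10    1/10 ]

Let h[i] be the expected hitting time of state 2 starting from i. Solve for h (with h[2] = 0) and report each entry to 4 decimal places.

h = [5.0000, 5.0000, 0.0000, 5.0000, 5.0000]

First-step conditioning: h[2] = 0; for i ≠ 2, h[i] = 1 + Σ_k P[i][k]·h[k].
  h[0] = 1 + 1/5·h[0] + 1/10·h[1] + 3/10·h[3] + 1/5·h[4]
  h[1] = 1 + 1/5·h[0] + 1/5·h[1] + 1/5·h[3] + 1/5·h[4]
  h[3] = 1 + 1/10·h[0] + 3/10·h[1] + 1/5·h[3] + 1/5·h[4]
  h[4] = 1 + 3/10·h[0] + 1/10·h[1] + 3/10·h[3] + 1/10·h[4]
Solving the 4×4 linear system over states ≠ 2 gives exactly h = [5, 5, 0, 5, 5] (h[2] = 0 is the target).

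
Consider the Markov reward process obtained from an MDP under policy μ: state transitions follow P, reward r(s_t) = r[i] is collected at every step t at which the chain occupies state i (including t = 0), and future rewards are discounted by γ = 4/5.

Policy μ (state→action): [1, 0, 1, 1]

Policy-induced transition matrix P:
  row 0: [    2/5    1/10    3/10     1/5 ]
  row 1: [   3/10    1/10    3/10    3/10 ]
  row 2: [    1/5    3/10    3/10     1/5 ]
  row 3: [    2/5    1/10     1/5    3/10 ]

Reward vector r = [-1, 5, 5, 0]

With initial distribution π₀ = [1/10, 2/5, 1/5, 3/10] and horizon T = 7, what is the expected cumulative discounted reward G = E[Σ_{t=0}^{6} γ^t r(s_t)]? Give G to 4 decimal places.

G = 8.1969

t=0: π = [0.1000, 0.4000, 0.2000, 0.3000], E[r] = 2.9000, γ^t·E[r] = 2.900000, running G = 2.900000
t=1: π = [0.3200, 0.1400, 0.2700, 0.2700], E[r] = 1.7300, γ^t·E[r] = 1.384000, running G = 4.284000
t=2: π = [0.3320, 0.1540, 0.2730, 0.2410], E[r] = 1.8030, γ^t·E[r] = 1.153920, running G = 5.437920
t=3: π = [0.3300, 0.1546, 0.2759, 0.2395], E[r] = 1.8225, γ^t·E[r] = 0.933120, running G = 6.371040
t=4: π = [0.3294, 0.1552, 0.2761, 0.2394], E[r] = 1.8268, γ^t·E[r] = 0.748253, running G = 7.119293
t=5: π = [0.3293, 0.1552, 0.2761, 0.2395], E[r] = 1.8271, γ^t·E[r] = 0.598695, running G = 7.717988
t=6: π = [0.3293, 0.1552, 0.2761, 0.2395], E[r] = 1.8271, γ^t·E[r] = 0.478953, running G = 8.196942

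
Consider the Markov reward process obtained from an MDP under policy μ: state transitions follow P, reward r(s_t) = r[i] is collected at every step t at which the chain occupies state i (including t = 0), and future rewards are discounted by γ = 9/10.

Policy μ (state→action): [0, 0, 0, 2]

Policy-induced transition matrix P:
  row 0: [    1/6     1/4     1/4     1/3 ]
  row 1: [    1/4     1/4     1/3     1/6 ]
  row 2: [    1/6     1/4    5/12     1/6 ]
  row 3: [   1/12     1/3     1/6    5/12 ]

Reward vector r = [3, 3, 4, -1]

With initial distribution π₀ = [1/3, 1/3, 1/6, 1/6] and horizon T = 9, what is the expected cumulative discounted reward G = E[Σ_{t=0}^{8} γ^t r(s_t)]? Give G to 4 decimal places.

G = 14.0611

t=0: π = [0.3333, 0.3333, 0.1667, 0.1667], E[r] = 2.5000, γ^t·E[r] = 2.500000, running G = 2.500000
t=1: π = [0.1806, 0.2639, 0.2917, 0.2639], E[r] = 2.2361, γ^t·E[r] = 2.012500, running G = 4.512500
t=2: π = [0.1667, 0.2720, 0.2986, 0.2627], E[r] = 2.2477, γ^t·E[r] = 1.820625, running G = 6.333125
t=3: π = [0.1674, 0.2719, 0.3005, 0.2601], E[r] = 2.2600, γ^t·E[r] = 1.647563, running G = 7.980688
t=4: π = [0.1676, 0.2717, 0.3011, 0.2596], E[r] = 2.2627, γ^t·E[r] = 1.484525, running G = 9.465213
t=5: π = [0.1677, 0.2716, 0.3012, 0.2595], E[r] = 2.2631, γ^t·E[r] = 1.336366, running G = 10.801579
t=6: π = [0.1677, 0.2716, 0.3012, 0.2595], E[r] = 2.2633, γ^t·E[r] = 1.202784, running G = 12.004363
t=7: π = [0.1677, 0.2716, 0.3012, 0.2595], E[r] = 2.2633, γ^t·E[r] = 1.082516, running G = 13.086879
t=8: π = [0.1677, 0.2716, 0.3012, 0.2595], E[r] = 2.2633, γ^t·E[r] = 0.974266, running G = 14.061145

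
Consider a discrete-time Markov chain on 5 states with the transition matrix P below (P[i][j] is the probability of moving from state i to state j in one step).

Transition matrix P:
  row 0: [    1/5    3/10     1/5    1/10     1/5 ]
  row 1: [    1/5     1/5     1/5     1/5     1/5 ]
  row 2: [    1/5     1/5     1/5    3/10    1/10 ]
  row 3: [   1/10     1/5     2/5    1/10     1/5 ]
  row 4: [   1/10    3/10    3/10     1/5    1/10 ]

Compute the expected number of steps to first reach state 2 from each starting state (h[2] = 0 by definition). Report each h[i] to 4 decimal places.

First-step conditioning: h[2] = 0; for i ≠ 2, h[i] = 1 + Σ_k P[i][k]·h[k].
  h[0] = 1 + 1/5·h[0] + 3/10·h[1] + 1/10·h[3] + 1/5·h[4]
  h[1] = 1 + 1/5·h[0] + 1/5·h[1] + 1/5·h[3] + 1/5·h[4]
  h[3] = 1 + 1/10·h[0] + 1/5·h[1] + 1/10·h[3] + 1/5·h[4]
  h[4] = 1 + 1/10·h[0] + 3/10·h[1] + 1/5·h[3] + 1/10·h[4]
Solving the 4×4 linear system over states ≠ 2 gives exactly h = [6105/1508, 5995/1508, 0, 4895/1508, 1360/377] (h[2] = 0 is the target).

h = [4.0484, 3.9755, 0.0000, 3.2460, 3.6074]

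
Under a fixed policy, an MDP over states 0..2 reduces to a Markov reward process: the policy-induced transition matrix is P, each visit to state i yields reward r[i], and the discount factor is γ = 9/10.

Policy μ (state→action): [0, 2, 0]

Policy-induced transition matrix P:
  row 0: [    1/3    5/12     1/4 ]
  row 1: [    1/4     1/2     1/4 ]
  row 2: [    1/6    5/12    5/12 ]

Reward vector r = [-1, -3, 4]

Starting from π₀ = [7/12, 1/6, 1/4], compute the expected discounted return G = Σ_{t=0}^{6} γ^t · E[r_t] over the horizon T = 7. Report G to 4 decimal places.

G = -1.8059

t=0: π = [0.5833, 0.1667, 0.2500], E[r] = -0.0833, γ^t·E[r] = -0.083333, running G = -0.083333
t=1: π = [0.2778, 0.4306, 0.2917], E[r] = -0.4028, γ^t·E[r] = -0.362500, running G = -0.445833
t=2: π = [0.2488, 0.4525, 0.2986], E[r] = -0.4120, γ^t·E[r] = -0.333750, running G = -0.779583
t=3: π = [0.2459, 0.4544, 0.2998], E[r] = -0.4099, γ^t·E[r] = -0.298828, running G = -1.078411
t=4: π = [0.2455, 0.4545, 0.3000], E[r] = -0.4093, γ^t·E[r] = -0.268513, running G = -1.346924
t=5: π = [0.2455, 0.4545, 0.3000], E[r] = -0.4091, γ^t·E[r] = -0.241582, running G = -1.588506
t=6: π = [0.2455, 0.4545, 0.3000], E[r] = -0.4091, γ^t·E[r] = -0.217410, running G = -1.805916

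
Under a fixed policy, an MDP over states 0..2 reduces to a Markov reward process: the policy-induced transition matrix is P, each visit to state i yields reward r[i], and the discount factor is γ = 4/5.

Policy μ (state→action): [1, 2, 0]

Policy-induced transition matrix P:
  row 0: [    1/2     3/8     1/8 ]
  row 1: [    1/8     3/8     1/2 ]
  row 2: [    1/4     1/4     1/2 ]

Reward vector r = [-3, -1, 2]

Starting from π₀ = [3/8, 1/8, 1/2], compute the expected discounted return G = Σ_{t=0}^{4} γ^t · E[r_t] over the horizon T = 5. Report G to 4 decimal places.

G = -1.3594

t=0: π = [0.3750, 0.1250, 0.5000], E[r] = -0.2500, γ^t·E[r] = -0.250000, running G = -0.250000
t=1: π = [0.3281, 0.3125, 0.3594], E[r] = -0.5781, γ^t·E[r] = -0.462500, running G = -0.712500
t=2: π = [0.2930, 0.3301, 0.3770], E[r] = -0.4551, γ^t·E[r] = -0.291250, running G = -1.003750
t=3: π = [0.2820, 0.3279, 0.3901], E[r] = -0.3936, γ^t·E[r] = -0.201500, running G = -1.205250
t=4: π = [0.2795, 0.3262, 0.3943], E[r] = -0.3763, γ^t·E[r] = -0.154113, running G = -1.359363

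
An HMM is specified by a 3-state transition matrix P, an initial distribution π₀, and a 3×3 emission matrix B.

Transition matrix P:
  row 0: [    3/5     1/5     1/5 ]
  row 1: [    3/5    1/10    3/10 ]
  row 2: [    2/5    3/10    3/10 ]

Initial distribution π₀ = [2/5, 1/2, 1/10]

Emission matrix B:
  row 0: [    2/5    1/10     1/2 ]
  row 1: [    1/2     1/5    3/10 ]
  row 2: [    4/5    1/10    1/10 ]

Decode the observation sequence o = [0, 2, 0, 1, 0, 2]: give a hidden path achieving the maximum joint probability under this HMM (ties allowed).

path = [1, 0, 0, 0, 0, 0]

t=0: δ = [1.600e-01, 2.500e-01, 8.000e-02]  (obs o_0=0)
t=1: δ = [7.500e-02, 9.600e-03, 7.500e-03]  ψ = [1, 0, 1]  (obs o_1=2)
t=2: δ = [1.800e-02, 7.500e-03, 1.200e-02]  ψ = [0, 0, 0]  (obs o_2=0)
t=3: δ = [1.080e-03, 7.200e-04, 3.600e-04]  ψ = [0, 0, 0]  (obs o_3=1)
t=4: δ = [2.592e-04, 1.080e-04, 1.728e-04]  ψ = [0, 0, 0]  (obs o_4=0)
t=5: δ = [7.776e-05, 1.555e-05, 5.184e-06]  ψ = [0, 0, 0]  (obs o_5=2)
backtrack: best end state = 0; path = [1, 0, 0, 0, 0, 0]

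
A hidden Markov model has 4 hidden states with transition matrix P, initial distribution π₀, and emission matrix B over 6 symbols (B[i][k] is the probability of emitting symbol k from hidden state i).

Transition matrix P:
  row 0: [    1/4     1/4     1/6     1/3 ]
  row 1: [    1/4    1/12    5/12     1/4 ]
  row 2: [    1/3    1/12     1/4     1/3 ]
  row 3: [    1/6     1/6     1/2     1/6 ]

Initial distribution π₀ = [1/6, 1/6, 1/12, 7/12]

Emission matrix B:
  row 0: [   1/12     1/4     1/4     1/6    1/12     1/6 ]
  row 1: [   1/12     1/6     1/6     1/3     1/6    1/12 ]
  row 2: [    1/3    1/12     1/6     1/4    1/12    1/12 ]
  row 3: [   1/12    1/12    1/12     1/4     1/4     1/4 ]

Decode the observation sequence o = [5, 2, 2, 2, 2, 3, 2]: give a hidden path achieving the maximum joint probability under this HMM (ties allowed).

path = [3, 2, 0, 0, 0, 3, 2]

t=0: δ = [2.778e-02, 1.389e-02, 6.944e-03, 1.458e-01]  (obs o_0=5)
t=1: δ = [6.076e-03, 4.051e-03, 1.215e-02, 2.025e-03]  ψ = [3, 3, 3, 3]  (obs o_1=2)
t=2: δ = [1.013e-03, 2.532e-04, 5.064e-04, 3.376e-04]  ψ = [2, 0, 2, 2]  (obs o_2=2)
t=3: δ = [6.330e-05, 4.220e-05, 2.813e-05, 2.813e-05]  ψ = [0, 0, 0, 0]  (obs o_3=2)
t=4: δ = [3.956e-06, 2.637e-06, 2.930e-06, 1.758e-06]  ψ = [0, 0, 1, 0]  (obs o_4=2)
t=5: δ = [1.648e-07, 3.297e-07, 2.747e-07, 3.297e-07]  ψ = [0, 0, 1, 0]  (obs o_5=3)
t=6: δ = [2.289e-08, 9.157e-09, 2.747e-08, 7.631e-09]  ψ = [2, 3, 3, 2]  (obs o_6=2)
backtrack: best end state = 2; path = [3, 2, 0, 0, 0, 3, 2]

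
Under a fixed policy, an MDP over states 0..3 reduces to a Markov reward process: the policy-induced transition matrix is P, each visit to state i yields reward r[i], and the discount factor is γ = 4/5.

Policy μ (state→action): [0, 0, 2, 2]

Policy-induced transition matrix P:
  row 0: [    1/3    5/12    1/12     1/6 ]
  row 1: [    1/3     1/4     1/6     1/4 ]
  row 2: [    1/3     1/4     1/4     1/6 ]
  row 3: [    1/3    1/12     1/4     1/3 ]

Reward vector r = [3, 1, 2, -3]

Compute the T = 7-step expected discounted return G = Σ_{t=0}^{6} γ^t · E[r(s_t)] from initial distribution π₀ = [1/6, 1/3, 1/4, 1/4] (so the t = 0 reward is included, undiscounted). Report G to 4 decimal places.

t=0: π = [0.1667, 0.3333, 0.2500, 0.2500], E[r] = 0.5833, γ^t·E[r] = 0.583333, running G = 0.583333
t=1: π = [0.3333, 0.2361, 0.1944, 0.2361], E[r] = 0.9167, γ^t·E[r] = 0.733333, running G = 1.316667
t=2: π = [0.3333, 0.2662, 0.1748, 0.2257], E[r] = 0.9387, γ^t·E[r] = 0.600741, running G = 1.917407
t=3: π = [0.3333, 0.2679, 0.1723, 0.2265], E[r] = 0.9331, γ^t·E[r] = 0.477728, running G = 2.395136
t=4: π = [0.3333, 0.2678, 0.1721, 0.2267], E[r] = 0.9318, γ^t·E[r] = 0.381676, running G = 2.776812
t=5: π = [0.3333, 0.2678, 0.1721, 0.2268], E[r] = 0.9317, γ^t·E[r] = 0.305298, running G = 3.082110
t=6: π = [0.3333, 0.2678, 0.1721, 0.2268], E[r] = 0.9317, γ^t·E[r] = 0.244238, running G = 3.326348

G = 3.3263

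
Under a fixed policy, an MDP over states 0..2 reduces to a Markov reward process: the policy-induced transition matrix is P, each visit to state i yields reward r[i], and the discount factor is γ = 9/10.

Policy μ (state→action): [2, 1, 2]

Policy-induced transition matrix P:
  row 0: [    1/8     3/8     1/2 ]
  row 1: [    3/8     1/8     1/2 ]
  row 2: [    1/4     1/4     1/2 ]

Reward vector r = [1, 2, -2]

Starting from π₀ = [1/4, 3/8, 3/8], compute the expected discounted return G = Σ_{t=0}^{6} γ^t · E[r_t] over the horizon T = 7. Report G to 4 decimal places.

t=0: π = [0.2500, 0.3750, 0.3750], E[r] = 0.2500, γ^t·E[r] = 0.250000, running G = 0.250000
t=1: π = [0.2656, 0.2344, 0.5000], E[r] = -0.2656, γ^t·E[r] = -0.239063, running G = 0.010938
t=2: π = [0.2461, 0.2539, 0.5000], E[r] = -0.2461, γ^t·E[r] = -0.199336, running G = -0.188398
t=3: π = [0.2510, 0.2490, 0.5000], E[r] = -0.2510, γ^t·E[r] = -0.182962, running G = -0.371360
t=4: π = [0.2498, 0.2502, 0.5000], E[r] = -0.2498, γ^t·E[r] = -0.163865, running G = -0.535225
t=5: π = [0.2501, 0.2499, 0.5000], E[r] = -0.2501, γ^t·E[r] = -0.147659, running G = -0.682884
t=6: π = [0.2500, 0.2500, 0.5000], E[r] = -0.2500, γ^t·E[r] = -0.132852, running G = -0.815736

G = -0.8157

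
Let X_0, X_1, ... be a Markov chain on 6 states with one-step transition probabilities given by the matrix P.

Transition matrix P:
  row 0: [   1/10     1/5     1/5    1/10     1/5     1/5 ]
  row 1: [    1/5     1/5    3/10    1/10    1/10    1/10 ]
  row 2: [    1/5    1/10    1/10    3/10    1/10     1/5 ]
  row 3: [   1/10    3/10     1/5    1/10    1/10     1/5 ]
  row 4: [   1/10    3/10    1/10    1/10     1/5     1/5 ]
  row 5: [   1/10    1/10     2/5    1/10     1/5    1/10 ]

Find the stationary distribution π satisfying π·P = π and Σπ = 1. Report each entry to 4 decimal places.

Balance equations π_j = Σ_i π_i·P[i][j]:
  π_0 = 1/10·π_0 + 1/5·π_1 + 1/5·π_2 + 1/10·π_3 + 1/10·π_4 + 1/10·π_5
  π_1 = 1/5·π_0 + 1/5·π_1 + 1/10·π_2 + 3/10·π_3 + 3/10·π_4 + 1/10·π_5
  π_2 = 1/5·π_0 + 3/10·π_1 + 1/10·π_2 + 1/5·π_3 + 1/10·π_4 + 2/5·π_5
  π_3 = 1/10·π_0 + 1/10·π_1 + 3/10·π_2 + 1/10·π_3 + 1/10·π_4 + 1/10·π_5
  π_4 = 1/5·π_0 + 1/10·π_1 + 1/10·π_2 + 1/10·π_3 + 1/5·π_4 + 1/5·π_5
  normalize: π_0 + π_1 + π_2 + π_3 + π_4 + π_5 = 1
Solving the linear system gives exactly π = [16981/120718, 23031/120718, 26061/120718, 8642/60359, 8753/60359, 19855/120718].

π = [0.1407, 0.1908, 0.2159, 0.1432, 0.1450, 0.1645]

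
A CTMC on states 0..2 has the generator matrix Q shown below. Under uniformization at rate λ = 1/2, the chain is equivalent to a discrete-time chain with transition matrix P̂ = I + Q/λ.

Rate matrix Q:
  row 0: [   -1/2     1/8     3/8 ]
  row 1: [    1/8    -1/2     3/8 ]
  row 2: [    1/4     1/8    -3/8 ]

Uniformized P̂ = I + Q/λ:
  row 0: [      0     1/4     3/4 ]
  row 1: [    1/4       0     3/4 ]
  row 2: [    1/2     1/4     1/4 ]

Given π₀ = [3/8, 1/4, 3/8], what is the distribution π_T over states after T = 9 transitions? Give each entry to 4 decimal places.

π = [0.2998, 0.2000, 0.5002]

t=0: π = [0.3750, 0.2500, 0.3750]
t=1: π = [0.2500, 0.1875, 0.5625]
t=2: π = [0.3281, 0.2031, 0.4688]
t=3: π = [0.2852, 0.1992, 0.5156]
t=4: π = [0.3076, 0.2002, 0.4922]
t=5: π = [0.2961, 0.2000, 0.5039]
t=6: π = [0.3019, 0.2000, 0.4980]
t=7: π = [0.2990, 0.2000, 0.5010]
t=8: π = [0.3005, 0.2000, 0.4995]
t=9: π = [0.2998, 0.2000, 0.5002]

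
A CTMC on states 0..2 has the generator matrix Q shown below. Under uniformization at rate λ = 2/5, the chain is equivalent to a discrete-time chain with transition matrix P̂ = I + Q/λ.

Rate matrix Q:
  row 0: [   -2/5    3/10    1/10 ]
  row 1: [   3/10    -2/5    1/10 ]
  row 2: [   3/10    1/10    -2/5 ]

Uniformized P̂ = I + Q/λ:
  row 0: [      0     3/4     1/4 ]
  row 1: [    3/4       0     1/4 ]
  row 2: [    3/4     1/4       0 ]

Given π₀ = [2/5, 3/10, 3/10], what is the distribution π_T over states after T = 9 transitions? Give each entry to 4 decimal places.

t=0: π = [0.4000, 0.3000, 0.3000]
t=1: π = [0.4500, 0.3750, 0.1750]
t=2: π = [0.4125, 0.3813, 0.2063]
t=3: π = [0.4406, 0.3609, 0.1984]
t=4: π = [0.4195, 0.3801, 0.2004]
t=5: π = [0.4354, 0.3647, 0.1999]
t=6: π = [0.4235, 0.3765, 0.2000]
t=7: π = [0.4324, 0.3676, 0.2000]
t=8: π = [0.4257, 0.3743, 0.2000]
t=9: π = [0.4307, 0.3693, 0.2000]

π = [0.4307, 0.3693, 0.2000]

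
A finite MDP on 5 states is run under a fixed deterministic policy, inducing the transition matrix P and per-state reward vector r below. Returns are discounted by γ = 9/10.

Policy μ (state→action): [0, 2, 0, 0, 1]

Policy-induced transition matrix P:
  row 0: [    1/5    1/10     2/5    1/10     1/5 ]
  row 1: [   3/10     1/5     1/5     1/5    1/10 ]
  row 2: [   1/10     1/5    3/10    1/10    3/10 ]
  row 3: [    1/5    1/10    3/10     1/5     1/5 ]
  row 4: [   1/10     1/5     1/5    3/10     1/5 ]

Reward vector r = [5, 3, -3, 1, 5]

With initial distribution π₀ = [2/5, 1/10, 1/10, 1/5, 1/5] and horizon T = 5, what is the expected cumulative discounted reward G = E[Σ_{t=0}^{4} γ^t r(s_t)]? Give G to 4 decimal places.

t=0: π = [0.4000, 0.1000, 0.1000, 0.2000, 0.2000], E[r] = 3.2000, γ^t·E[r] = 3.200000, running G = 3.200000
t=1: π = [0.1800, 0.1400, 0.3100, 0.1700, 0.2000], E[r] = 1.5600, γ^t·E[r] = 1.404000, running G = 4.604000
t=2: π = [0.1630, 0.1650, 0.2840, 0.1710, 0.2170], E[r] = 1.7140, γ^t·E[r] = 1.388340, running G = 5.992340
t=3: π = [0.1664, 0.1666, 0.2781, 0.1770, 0.2119], E[r] = 1.7340, γ^t·E[r] = 1.264086, running G = 7.256426
t=4: π = [0.1677, 0.1657, 0.2788, 0.1767, 0.2112], E[r] = 1.7314, γ^t·E[r] = 1.135972, running G = 8.392398

G = 8.3924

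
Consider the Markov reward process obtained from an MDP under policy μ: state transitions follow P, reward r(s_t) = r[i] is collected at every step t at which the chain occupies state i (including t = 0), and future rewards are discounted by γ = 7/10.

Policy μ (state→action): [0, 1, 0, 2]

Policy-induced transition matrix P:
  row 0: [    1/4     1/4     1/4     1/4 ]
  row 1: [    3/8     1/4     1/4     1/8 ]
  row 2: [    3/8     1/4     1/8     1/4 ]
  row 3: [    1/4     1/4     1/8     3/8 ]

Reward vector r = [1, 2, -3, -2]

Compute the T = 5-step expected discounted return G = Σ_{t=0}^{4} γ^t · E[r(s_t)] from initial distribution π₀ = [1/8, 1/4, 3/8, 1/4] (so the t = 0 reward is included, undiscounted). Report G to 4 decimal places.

t=0: π = [0.1250, 0.2500, 0.3750, 0.2500], E[r] = -1.0000, γ^t·E[r] = -1.000000, running G = -1.000000
t=1: π = [0.3281, 0.2500, 0.1719, 0.2500], E[r] = -0.1875, γ^t·E[r] = -0.131250, running G = -1.131250
t=2: π = [0.3027, 0.2500, 0.1973, 0.2500], E[r] = -0.2891, γ^t·E[r] = -0.141641, running G = -1.272891
t=3: π = [0.3059, 0.2500, 0.1941, 0.2500], E[r] = -0.2764, γ^t·E[r] = -0.094794, running G = -1.367685
t=4: π = [0.3055, 0.2500, 0.1945, 0.2500], E[r] = -0.2780, γ^t·E[r] = -0.066737, running G = -1.434421

G = -1.4344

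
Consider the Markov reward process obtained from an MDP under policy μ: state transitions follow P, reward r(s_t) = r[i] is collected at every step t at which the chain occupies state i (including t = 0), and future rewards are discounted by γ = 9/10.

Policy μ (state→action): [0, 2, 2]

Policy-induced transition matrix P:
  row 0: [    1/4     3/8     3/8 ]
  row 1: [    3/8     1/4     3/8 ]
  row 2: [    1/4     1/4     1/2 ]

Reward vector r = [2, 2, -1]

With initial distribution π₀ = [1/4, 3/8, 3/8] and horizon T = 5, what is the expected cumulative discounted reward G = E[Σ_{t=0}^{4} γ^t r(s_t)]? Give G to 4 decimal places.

t=0: π = [0.2500, 0.3750, 0.3750], E[r] = 0.8750, γ^t·E[r] = 0.875000, running G = 0.875000
t=1: π = [0.2969, 0.2813, 0.4219], E[r] = 0.7344, γ^t·E[r] = 0.660938, running G = 1.535938
t=2: π = [0.2852, 0.2871, 0.4277], E[r] = 0.7168, γ^t·E[r] = 0.580605, running G = 2.116543
t=3: π = [0.2859, 0.2856, 0.4285], E[r] = 0.7146, γ^t·E[r] = 0.520943, running G = 2.637486
t=4: π = [0.2857, 0.2857, 0.4286], E[r] = 0.7143, γ^t·E[r] = 0.468669, running G = 3.106155

G = 3.1062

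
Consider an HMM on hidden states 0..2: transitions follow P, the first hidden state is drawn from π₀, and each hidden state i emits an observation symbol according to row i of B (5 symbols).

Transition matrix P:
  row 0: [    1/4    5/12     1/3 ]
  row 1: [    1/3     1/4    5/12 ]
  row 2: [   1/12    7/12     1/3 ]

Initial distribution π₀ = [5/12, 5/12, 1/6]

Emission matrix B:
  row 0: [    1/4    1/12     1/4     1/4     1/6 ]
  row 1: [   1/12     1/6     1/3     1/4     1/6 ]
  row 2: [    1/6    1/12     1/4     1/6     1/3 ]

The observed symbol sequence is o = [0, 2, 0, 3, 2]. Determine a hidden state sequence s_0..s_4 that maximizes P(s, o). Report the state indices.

path = [0, 1, 2, 1, 2]

t=0: δ = [1.042e-01, 3.472e-02, 2.778e-02]  (obs o_0=0)
t=1: δ = [6.510e-03, 1.447e-02, 8.681e-03]  ψ = [0, 0, 0]  (obs o_1=2)
t=2: δ = [1.206e-03, 4.220e-04, 1.005e-03]  ψ = [1, 2, 1]  (obs o_2=0)
t=3: δ = [7.535e-05, 1.465e-04, 6.698e-05]  ψ = [0, 2, 0]  (obs o_3=3)
t=4: δ = [1.221e-05, 1.302e-05, 1.526e-05]  ψ = [1, 2, 1]  (obs o_4=2)
backtrack: best end state = 2; path = [0, 1, 2, 1, 2]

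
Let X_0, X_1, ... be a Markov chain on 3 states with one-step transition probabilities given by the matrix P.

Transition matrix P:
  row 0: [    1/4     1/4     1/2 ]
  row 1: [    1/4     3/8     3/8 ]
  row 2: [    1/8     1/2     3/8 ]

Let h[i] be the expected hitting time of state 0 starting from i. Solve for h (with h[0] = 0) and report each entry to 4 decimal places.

First-step conditioning: h[0] = 0; for i ≠ 0, h[i] = 1 + Σ_k P[i][k]·h[k].
  h[1] = 1 + 3/8·h[1] + 3/8·h[2]
  h[2] = 1 + 1/2·h[1] + 3/8·h[2]
Solving the 2×2 linear system over states ≠ 0 gives exactly h = [0, 64/13, 72/13] (h[0] = 0 is the target).

h = [0.0000, 4.9231, 5.5385]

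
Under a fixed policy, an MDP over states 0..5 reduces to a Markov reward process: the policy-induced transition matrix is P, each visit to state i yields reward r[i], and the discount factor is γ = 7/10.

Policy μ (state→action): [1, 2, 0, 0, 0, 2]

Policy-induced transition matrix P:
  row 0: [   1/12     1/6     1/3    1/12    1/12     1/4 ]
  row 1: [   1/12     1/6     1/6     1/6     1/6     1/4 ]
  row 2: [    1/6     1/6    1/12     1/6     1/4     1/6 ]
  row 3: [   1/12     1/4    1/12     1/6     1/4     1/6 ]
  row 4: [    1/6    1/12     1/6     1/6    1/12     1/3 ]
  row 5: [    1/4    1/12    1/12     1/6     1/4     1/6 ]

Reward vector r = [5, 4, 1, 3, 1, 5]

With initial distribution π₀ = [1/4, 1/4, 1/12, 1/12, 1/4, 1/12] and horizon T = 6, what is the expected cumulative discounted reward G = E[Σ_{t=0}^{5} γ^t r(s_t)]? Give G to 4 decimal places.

G = 9.5082

t=0: π = [0.2500, 0.2500, 0.0833, 0.0833, 0.2500, 0.0833], E[r] = 3.2500, γ^t·E[r] = 3.250000, running G = 3.250000
t=1: π = [0.1250, 0.1458, 0.1875, 0.1458, 0.1458, 0.2500], E[r] = 3.2292, γ^t·E[r] = 2.260417, running G = 5.510417
t=2: π = [0.1528, 0.1458, 0.1389, 0.1563, 0.1927, 0.2135], E[r] = 3.2153, γ^t·E[r] = 1.575486, running G = 7.085903
t=3: π = [0.1466, 0.1458, 0.1497, 0.1539, 0.1803, 0.2237], E[r] = 3.2263, γ^t·E[r] = 1.106612, running G = 8.192514
t=4: π = [0.1481, 0.1458, 0.1471, 0.1545, 0.1834, 0.2211], E[r] = 3.2232, γ^t·E[r] = 0.773881, running G = 8.966396
t=5: π = [0.1477, 0.1458, 0.1478, 0.1543, 0.1826, 0.2217], E[r] = 3.2239, γ^t·E[r] = 0.541848, running G = 9.508243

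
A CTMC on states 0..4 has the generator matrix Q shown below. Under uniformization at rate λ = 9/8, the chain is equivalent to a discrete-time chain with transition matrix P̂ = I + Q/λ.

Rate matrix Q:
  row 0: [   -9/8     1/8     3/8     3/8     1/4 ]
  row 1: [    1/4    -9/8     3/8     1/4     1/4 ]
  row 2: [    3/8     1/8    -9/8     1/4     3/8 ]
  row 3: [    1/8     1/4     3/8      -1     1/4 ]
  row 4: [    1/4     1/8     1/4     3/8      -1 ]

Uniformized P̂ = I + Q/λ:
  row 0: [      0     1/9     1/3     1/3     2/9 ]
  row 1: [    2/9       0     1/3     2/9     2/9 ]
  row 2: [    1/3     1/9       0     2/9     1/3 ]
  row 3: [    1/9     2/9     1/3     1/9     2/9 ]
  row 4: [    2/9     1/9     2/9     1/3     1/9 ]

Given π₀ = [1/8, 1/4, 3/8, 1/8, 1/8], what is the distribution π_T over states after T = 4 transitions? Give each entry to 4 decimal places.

π = [0.1804, 0.1236, 0.2320, 0.2413, 0.2227]

t=0: π = [0.1250, 0.2500, 0.3750, 0.1250, 0.1250]
t=1: π = [0.2222, 0.0972, 0.1944, 0.2361, 0.2500]
t=2: π = [0.1682, 0.1265, 0.2407, 0.2485, 0.2160]
t=3: π = [0.1840, 0.1247, 0.2291, 0.2373, 0.2250]
t=4: π = [0.1804, 0.1236, 0.2320, 0.2413, 0.2227]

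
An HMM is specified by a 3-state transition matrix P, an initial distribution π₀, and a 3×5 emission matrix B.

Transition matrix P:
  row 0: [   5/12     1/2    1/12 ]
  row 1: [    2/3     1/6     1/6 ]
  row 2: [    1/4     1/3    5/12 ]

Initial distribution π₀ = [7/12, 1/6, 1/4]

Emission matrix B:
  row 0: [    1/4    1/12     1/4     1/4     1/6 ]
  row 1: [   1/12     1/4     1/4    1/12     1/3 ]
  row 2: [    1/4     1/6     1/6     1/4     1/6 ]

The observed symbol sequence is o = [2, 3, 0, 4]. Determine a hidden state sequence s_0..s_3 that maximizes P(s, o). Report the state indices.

t=0: δ = [1.458e-01, 4.167e-02, 4.167e-02]  (obs o_0=2)
t=1: δ = [1.519e-02, 6.076e-03, 4.340e-03]  ψ = [0, 0, 2]  (obs o_1=3)
t=2: δ = [1.582e-03, 6.330e-04, 4.521e-04]  ψ = [0, 0, 2]  (obs o_2=0)
t=3: δ = [1.099e-04, 2.637e-04, 3.140e-05]  ψ = [0, 0, 2]  (obs o_3=4)
backtrack: best end state = 1; path = [0, 0, 0, 1]

path = [0, 0, 0, 1]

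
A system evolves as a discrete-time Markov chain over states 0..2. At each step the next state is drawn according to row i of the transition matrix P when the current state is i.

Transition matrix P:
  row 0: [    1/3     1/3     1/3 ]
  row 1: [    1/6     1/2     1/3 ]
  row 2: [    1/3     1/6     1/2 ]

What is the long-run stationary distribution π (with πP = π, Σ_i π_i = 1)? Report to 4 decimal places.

Balance equations π_j = Σ_i π_i·P[i][j]:
  π_0 = 1/3·π_0 + 1/6·π_1 + 1/3·π_2
  π_1 = 1/3·π_0 + 1/2·π_1 + 1/6·π_2
  normalize: π_0 + π_1 + π_2 = 1
Solving the linear system gives exactly π = [7/25, 8/25, 2/5].

π = [0.2800, 0.3200, 0.4000]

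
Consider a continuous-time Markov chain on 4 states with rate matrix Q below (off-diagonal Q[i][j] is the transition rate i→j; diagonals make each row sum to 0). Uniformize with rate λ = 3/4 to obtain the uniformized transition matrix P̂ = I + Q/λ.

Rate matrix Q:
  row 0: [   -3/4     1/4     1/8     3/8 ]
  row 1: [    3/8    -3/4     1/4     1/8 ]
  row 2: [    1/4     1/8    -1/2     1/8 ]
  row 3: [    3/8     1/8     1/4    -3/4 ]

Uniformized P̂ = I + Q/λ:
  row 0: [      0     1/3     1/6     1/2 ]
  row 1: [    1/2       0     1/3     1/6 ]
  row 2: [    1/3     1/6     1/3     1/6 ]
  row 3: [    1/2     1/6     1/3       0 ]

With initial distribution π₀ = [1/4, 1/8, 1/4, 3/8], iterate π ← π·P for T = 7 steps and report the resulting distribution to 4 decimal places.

t=0: π = [0.2500, 0.1250, 0.2500, 0.3750]
t=1: π = [0.3333, 0.1875, 0.2917, 0.1875]
t=2: π = [0.2847, 0.1910, 0.2778, 0.2465]
t=3: π = [0.3113, 0.1823, 0.2859, 0.2205]
t=4: π = [0.2967, 0.1882, 0.2814, 0.2337]
t=5: π = [0.3048, 0.1848, 0.2839, 0.2266]
t=6: π = [0.3003, 0.1867, 0.2825, 0.2305]
t=7: π = [0.3028, 0.1856, 0.2833, 0.2284]

π = [0.3028, 0.1856, 0.2833, 0.2284]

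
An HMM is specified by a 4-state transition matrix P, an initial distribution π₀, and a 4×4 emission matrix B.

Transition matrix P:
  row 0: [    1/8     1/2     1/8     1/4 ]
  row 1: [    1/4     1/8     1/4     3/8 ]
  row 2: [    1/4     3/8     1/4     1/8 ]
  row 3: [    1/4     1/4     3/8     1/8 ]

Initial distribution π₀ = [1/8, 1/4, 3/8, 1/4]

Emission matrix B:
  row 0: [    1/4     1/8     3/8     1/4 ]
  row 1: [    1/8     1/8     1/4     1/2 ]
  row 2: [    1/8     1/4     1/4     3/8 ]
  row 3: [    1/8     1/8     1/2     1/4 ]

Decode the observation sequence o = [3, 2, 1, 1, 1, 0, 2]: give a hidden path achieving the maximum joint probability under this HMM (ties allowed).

t=0: δ = [3.125e-02, 1.250e-01, 1.406e-01, 6.250e-02]  (obs o_0=3)
t=1: δ = [1.318e-02, 1.318e-02, 8.789e-03, 2.344e-02]  ψ = [2, 2, 2, 1]  (obs o_1=2)
t=2: δ = [7.324e-04, 8.240e-04, 2.197e-03, 6.180e-04]  ψ = [3, 0, 3, 1]  (obs o_2=1)
t=3: δ = [6.866e-05, 1.030e-04, 1.373e-04, 3.862e-05]  ψ = [2, 2, 2, 1]  (obs o_3=1)
t=4: δ = [4.292e-06, 6.437e-06, 8.583e-06, 4.828e-06]  ψ = [2, 2, 2, 1]  (obs o_4=1)
t=5: δ = [5.364e-07, 4.023e-07, 2.682e-07, 3.017e-07]  ψ = [2, 2, 2, 1]  (obs o_5=0)
t=6: δ = [3.772e-08, 6.706e-08, 2.829e-08, 7.544e-08]  ψ = [1, 0, 3, 1]  (obs o_6=2)
backtrack: best end state = 3; path = [1, 3, 2, 2, 2, 1, 3]

path = [1, 3, 2, 2, 2, 1, 3]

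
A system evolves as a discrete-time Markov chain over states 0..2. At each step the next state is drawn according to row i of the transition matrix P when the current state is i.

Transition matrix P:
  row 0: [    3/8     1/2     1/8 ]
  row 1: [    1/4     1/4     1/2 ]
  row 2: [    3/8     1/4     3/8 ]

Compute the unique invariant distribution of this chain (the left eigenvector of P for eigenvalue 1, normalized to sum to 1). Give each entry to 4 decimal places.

Balance equations π_j = Σ_i π_i·P[i][j]:
  π_0 = 3/8·π_0 + 1/4·π_1 + 3/8·π_2
  π_1 = 1/2·π_0 + 1/4·π_1 + 1/4·π_2
  normalize: π_0 + π_1 + π_2 = 1
Solving the linear system gives exactly π = [1/3, 1/3, 1/3].

π = [0.3333, 0.3333, 0.3333]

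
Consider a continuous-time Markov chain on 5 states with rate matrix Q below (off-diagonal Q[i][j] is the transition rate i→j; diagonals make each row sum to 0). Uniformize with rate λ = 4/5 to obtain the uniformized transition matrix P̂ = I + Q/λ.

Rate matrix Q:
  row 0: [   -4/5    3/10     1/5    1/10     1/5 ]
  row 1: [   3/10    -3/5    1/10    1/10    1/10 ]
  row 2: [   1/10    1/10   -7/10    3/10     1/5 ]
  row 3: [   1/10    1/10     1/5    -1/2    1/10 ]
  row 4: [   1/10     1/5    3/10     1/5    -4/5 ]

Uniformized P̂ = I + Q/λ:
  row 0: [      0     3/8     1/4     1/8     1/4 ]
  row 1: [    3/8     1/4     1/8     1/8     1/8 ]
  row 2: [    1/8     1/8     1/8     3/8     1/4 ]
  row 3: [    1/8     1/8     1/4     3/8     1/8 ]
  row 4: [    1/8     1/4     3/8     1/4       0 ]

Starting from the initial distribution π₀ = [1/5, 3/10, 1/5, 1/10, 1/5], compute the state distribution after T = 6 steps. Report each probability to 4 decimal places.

t=0: π = [0.2000, 0.3000, 0.2000, 0.1000, 0.2000]
t=1: π = [0.1750, 0.2375, 0.2125, 0.2250, 0.1500]
t=2: π = [0.1625, 0.2172, 0.2125, 0.2531, 0.1547]
t=3: π = [0.1590, 0.2121, 0.2156, 0.2607, 0.1525]
t=4: π = [0.1582, 0.2103, 0.2156, 0.2632, 0.1528]
t=5: π = [0.1578, 0.2099, 0.2159, 0.2638, 0.1526]
t=6: π = [0.1578, 0.2098, 0.2159, 0.2640, 0.1526]

π = [0.1578, 0.2098, 0.2159, 0.2640, 0.1526]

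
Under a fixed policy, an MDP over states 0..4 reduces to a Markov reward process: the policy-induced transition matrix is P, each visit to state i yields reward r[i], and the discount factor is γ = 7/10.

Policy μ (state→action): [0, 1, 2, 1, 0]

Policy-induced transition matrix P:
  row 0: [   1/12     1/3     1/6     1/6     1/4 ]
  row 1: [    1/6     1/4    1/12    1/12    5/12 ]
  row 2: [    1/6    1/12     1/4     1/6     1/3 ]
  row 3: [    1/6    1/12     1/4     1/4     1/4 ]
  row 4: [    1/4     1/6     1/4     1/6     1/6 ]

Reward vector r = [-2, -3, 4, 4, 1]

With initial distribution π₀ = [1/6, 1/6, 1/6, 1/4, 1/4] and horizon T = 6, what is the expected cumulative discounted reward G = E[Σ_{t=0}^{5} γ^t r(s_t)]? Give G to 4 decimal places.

G = 2.8206

t=0: π = [0.1667, 0.1667, 0.1667, 0.2500, 0.2500], E[r] = 1.0833, γ^t·E[r] = 1.083333, running G = 1.083333
t=1: π = [0.1736, 0.1736, 0.2083, 0.1736, 0.2708], E[r] = 0.9306, γ^t·E[r] = 0.651389, running G = 1.734722
t=2: π = [0.1748, 0.1782, 0.2066, 0.1667, 0.2737], E[r] = 0.8825, γ^t·E[r] = 0.432436, running G = 2.167159
t=3: π = [0.1749, 0.1795, 0.2057, 0.1657, 0.2741], E[r] = 0.8714, γ^t·E[r] = 0.298884, running G = 2.466043
t=4: π = [0.1749, 0.1798, 0.2055, 0.1655, 0.2742], E[r] = 0.8689, γ^t·E[r] = 0.208630, running G = 2.674672
t=5: π = [0.1749, 0.1799, 0.2055, 0.1655, 0.2742], E[r] = 0.8684, γ^t·E[r] = 0.145950, running G = 2.820623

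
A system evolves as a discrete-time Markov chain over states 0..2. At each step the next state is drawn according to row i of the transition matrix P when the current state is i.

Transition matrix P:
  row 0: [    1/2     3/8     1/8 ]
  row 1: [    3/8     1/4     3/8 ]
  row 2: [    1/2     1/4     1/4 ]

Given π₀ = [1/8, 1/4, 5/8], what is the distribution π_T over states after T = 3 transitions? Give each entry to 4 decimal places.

π = [0.4614, 0.3083, 0.2302]

t=0: π = [0.1250, 0.2500, 0.6250]
t=1: π = [0.4688, 0.2656, 0.2656]
t=2: π = [0.4668, 0.3086, 0.2246]
t=3: π = [0.4614, 0.3083, 0.2302]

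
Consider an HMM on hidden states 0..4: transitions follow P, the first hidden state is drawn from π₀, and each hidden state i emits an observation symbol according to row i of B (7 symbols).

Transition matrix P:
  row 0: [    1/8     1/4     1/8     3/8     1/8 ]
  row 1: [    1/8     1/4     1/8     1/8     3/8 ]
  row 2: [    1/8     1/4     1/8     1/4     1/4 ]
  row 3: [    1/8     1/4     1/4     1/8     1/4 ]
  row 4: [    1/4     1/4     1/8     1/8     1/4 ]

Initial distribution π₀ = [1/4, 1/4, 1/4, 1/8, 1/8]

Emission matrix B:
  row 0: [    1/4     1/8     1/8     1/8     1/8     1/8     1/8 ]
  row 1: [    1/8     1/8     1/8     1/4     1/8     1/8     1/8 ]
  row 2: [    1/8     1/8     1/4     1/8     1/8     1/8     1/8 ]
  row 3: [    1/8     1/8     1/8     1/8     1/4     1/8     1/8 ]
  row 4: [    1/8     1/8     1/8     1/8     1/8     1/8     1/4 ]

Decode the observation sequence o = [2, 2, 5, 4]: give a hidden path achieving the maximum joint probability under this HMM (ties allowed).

path = [2, 4, 0, 3]

t=0: δ = [3.125e-02, 3.125e-02, 6.250e-02, 1.562e-02, 1.562e-02]  (obs o_0=2)
t=1: δ = [9.766e-04, 1.953e-03, 1.953e-03, 1.953e-03, 1.953e-03]  ψ = [2, 2, 2, 2, 2]  (obs o_1=2)
t=2: δ = [6.104e-05, 6.104e-05, 6.104e-05, 6.104e-05, 9.155e-05]  ψ = [4, 1, 3, 2, 1]  (obs o_2=5)
t=3: δ = [2.861e-06, 2.861e-06, 1.907e-06, 5.722e-06, 2.861e-06]  ψ = [4, 4, 3, 0, 1]  (obs o_3=4)
backtrack: best end state = 3; path = [2, 4, 0, 3]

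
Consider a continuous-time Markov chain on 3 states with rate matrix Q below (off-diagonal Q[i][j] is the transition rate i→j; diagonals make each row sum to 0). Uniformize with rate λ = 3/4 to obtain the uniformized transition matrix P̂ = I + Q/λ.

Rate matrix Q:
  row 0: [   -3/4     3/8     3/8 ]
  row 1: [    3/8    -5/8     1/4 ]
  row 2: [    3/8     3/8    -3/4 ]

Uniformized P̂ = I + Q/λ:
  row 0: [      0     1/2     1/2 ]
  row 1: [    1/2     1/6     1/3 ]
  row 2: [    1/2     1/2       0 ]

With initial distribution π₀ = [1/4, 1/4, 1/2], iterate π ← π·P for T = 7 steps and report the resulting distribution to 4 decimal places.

π = [0.3340, 0.3751, 0.2910]

t=0: π = [0.2500, 0.2500, 0.5000]
t=1: π = [0.3750, 0.4167, 0.2083]
t=2: π = [0.3125, 0.3611, 0.3264]
t=3: π = [0.3438, 0.3796, 0.2766]
t=4: π = [0.3281, 0.3735, 0.2984]
t=5: π = [0.3359, 0.3755, 0.2885]
t=6: π = [0.3320, 0.3748, 0.2931]
t=7: π = [0.3340, 0.3751, 0.2910]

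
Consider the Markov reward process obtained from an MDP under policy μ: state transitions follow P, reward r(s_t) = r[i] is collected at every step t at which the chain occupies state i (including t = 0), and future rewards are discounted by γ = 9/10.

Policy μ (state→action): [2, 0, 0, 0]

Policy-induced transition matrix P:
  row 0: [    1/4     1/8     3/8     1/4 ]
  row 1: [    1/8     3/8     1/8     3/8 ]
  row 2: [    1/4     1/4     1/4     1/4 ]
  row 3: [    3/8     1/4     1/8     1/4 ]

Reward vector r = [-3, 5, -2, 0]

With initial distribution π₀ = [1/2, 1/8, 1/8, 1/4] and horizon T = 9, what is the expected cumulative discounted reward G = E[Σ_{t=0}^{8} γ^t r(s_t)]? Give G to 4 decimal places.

G = -1.2397

t=0: π = [0.5000, 0.1250, 0.1250, 0.2500], E[r] = -1.1250, γ^t·E[r] = -1.125000, running G = -1.125000
t=1: π = [0.2656, 0.2031, 0.2656, 0.2656], E[r] = -0.3125, γ^t·E[r] = -0.281250, running G = -1.406250
t=2: π = [0.2578, 0.2422, 0.2246, 0.2754], E[r] = -0.0117, γ^t·E[r] = -0.009492, running G = -1.415742
t=3: π = [0.2542, 0.2480, 0.2175, 0.2803], E[r] = 0.0427, γ^t·E[r] = 0.031146, running G = -1.384596
t=4: π = [0.2540, 0.2492, 0.2157, 0.2810], E[r] = 0.0526, γ^t·E[r] = 0.034539, running G = -1.350057
t=5: π = [0.2540, 0.2494, 0.2155, 0.2812], E[r] = 0.0541, γ^t·E[r] = 0.031973, running G = -1.318084
t=6: π = [0.2540, 0.2494, 0.2154, 0.2812], E[r] = 0.0544, γ^t·E[r] = 0.028901, running G = -1.289183
t=7: π = [0.2540, 0.2494, 0.2154, 0.2812], E[r] = 0.0544, γ^t·E[r] = 0.026027, running G = -1.263156
t=8: π = [0.2540, 0.2494, 0.2154, 0.2812], E[r] = 0.0544, γ^t·E[r] = 0.023426, running G = -1.239730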